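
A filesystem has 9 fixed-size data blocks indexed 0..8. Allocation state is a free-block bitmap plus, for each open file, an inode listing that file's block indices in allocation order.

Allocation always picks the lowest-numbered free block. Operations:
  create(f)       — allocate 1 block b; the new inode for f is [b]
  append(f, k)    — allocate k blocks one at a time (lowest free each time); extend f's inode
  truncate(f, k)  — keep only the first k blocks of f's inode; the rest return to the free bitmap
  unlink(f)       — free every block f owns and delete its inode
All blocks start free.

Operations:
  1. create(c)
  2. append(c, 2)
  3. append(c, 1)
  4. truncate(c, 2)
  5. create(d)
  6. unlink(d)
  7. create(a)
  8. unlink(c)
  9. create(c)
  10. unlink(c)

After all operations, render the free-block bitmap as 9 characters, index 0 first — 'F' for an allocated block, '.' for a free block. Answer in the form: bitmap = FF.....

after create(c) → c:[0]  free=[F........]
after append(c, 2) → c:[0, 1, 2]  free=[FFF......]
after append(c, 1) → c:[0, 1, 2, 3]  free=[FFFF.....]
after truncate(c, 2) → c:[0, 1]  free=[FF.......]
after create(d) → c:[0, 1], d:[2]  free=[FFF......]
after unlink(d) → c:[0, 1]  free=[FF.......]
after create(a) → a:[2], c:[0, 1]  free=[FFF......]
after unlink(c) → a:[2]  free=[..F......]
after create(c) → a:[2], c:[0]  free=[F.F......]
after unlink(c) → a:[2]  free=[..F......]

bitmap = ..F......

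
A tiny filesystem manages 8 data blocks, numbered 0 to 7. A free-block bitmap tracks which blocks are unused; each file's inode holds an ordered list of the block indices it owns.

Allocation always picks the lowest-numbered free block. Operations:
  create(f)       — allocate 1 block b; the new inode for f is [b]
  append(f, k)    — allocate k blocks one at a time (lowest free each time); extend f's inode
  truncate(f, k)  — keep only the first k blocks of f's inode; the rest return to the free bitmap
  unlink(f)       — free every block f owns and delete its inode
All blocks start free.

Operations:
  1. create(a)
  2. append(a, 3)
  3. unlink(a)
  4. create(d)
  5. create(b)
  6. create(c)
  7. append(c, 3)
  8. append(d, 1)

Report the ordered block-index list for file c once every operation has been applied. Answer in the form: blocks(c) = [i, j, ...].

blocks(c) = [2, 3, 4, 5]

create(a): bitmap=F....... | a=[0]
append(a, 3): bitmap=FFFF.... | a=[0, 1, 2, 3]
unlink(a): bitmap=........ | 
create(d): bitmap=F....... | d=[0]
create(b): bitmap=FF...... | b=[1] d=[0]
create(c): bitmap=FFF..... | b=[1] c=[2] d=[0]
append(c, 3): bitmap=FFFFFF.. | b=[1] c=[2, 3, 4, 5] d=[0]
append(d, 1): bitmap=FFFFFFF. | b=[1] c=[2, 3, 4, 5] d=[0, 6]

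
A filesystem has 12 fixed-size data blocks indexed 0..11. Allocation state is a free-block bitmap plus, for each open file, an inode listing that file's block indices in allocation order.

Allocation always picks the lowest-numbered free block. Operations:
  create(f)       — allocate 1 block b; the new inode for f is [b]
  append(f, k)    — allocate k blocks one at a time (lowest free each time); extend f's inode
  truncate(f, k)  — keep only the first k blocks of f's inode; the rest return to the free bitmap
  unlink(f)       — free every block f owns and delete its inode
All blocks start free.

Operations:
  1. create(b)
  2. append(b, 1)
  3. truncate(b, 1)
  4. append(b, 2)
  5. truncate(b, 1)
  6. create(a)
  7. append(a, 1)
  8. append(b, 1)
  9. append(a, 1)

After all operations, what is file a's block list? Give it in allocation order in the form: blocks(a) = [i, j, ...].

  1. create(b)  ⇒  F...........  {b→[0]}
  2. append(b, 1)  ⇒  FF..........  {b→[0, 1]}
  3. truncate(b, 1)  ⇒  F...........  {b→[0]}
  4. append(b, 2)  ⇒  FFF.........  {b→[0, 1, 2]}
  5. truncate(b, 1)  ⇒  F...........  {b→[0]}
  6. create(a)  ⇒  FF..........  {a→[1]; b→[0]}
  7. append(a, 1)  ⇒  FFF.........  {a→[1, 2]; b→[0]}
  8. append(b, 1)  ⇒  FFFF........  {a→[1, 2]; b→[0, 3]}
  9. append(a, 1)  ⇒  FFFFF.......  {a→[1, 2, 4]; b→[0, 3]}

blocks(a) = [1, 2, 4]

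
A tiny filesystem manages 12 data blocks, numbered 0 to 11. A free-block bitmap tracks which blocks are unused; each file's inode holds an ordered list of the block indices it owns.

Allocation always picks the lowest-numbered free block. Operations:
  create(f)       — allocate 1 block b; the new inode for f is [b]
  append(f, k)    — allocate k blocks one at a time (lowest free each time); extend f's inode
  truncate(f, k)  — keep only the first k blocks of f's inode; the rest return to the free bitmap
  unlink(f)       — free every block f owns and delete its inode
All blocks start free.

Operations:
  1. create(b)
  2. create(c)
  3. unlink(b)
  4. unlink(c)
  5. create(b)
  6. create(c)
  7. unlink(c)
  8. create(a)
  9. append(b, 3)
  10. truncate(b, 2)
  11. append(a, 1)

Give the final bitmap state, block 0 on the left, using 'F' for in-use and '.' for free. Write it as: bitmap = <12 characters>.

bitmap = FFFF........

  1. create(b)  ⇒  F...........  {b→[0]}
  2. create(c)  ⇒  FF..........  {b→[0]; c→[1]}
  3. unlink(b)  ⇒  .F..........  {c→[1]}
  4. unlink(c)  ⇒  ............  {}
  5. create(b)  ⇒  F...........  {b→[0]}
  6. create(c)  ⇒  FF..........  {b→[0]; c→[1]}
  7. unlink(c)  ⇒  F...........  {b→[0]}
  8. create(a)  ⇒  FF..........  {a→[1]; b→[0]}
  9. append(b, 3)  ⇒  FFFFF.......  {a→[1]; b→[0, 2, 3, 4]}
  10. truncate(b, 2)  ⇒  FFF.........  {a→[1]; b→[0, 2]}
  11. append(a, 1)  ⇒  FFFF........  {a→[1, 3]; b→[0, 2]}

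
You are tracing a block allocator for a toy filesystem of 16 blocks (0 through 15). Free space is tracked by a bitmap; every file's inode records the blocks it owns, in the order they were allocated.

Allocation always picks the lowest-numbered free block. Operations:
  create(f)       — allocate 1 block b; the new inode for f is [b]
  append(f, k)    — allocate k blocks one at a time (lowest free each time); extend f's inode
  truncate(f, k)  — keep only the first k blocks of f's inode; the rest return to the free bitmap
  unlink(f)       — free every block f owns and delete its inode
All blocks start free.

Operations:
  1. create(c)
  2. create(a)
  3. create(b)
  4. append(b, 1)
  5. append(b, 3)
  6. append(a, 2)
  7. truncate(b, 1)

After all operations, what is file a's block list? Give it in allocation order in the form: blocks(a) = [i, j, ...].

after create(c) → c:[0]  free=[F...............]
after create(a) → a:[1], c:[0]  free=[FF..............]
after create(b) → a:[1], b:[2], c:[0]  free=[FFF.............]
after append(b, 1) → a:[1], b:[2, 3], c:[0]  free=[FFFF............]
after append(b, 3) → a:[1], b:[2, 3, 4, 5, 6], c:[0]  free=[FFFFFFF.........]
after append(a, 2) → a:[1, 7, 8], b:[2, 3, 4, 5, 6], c:[0]  free=[FFFFFFFFF.......]
after truncate(b, 1) → a:[1, 7, 8], b:[2], c:[0]  free=[FFF....FF.......]

blocks(a) = [1, 7, 8]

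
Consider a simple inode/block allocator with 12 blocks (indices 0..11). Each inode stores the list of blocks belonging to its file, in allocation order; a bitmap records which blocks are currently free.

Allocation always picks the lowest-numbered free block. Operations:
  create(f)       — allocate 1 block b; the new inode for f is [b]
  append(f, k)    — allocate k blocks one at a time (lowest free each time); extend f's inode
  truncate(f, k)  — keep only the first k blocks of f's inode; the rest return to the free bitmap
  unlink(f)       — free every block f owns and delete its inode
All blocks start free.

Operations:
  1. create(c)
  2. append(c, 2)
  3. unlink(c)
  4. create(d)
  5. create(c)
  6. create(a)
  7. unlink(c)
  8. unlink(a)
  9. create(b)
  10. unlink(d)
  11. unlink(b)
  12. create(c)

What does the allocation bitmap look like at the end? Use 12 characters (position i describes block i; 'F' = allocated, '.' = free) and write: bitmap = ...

after create(c) → c:[0]  free=[F...........]
after append(c, 2) → c:[0, 1, 2]  free=[FFF.........]
after unlink(c) →   free=[............]
after create(d) → d:[0]  free=[F...........]
after create(c) → c:[1], d:[0]  free=[FF..........]
after create(a) → a:[2], c:[1], d:[0]  free=[FFF.........]
after unlink(c) → a:[2], d:[0]  free=[F.F.........]
after unlink(a) → d:[0]  free=[F...........]
after create(b) → b:[1], d:[0]  free=[FF..........]
after unlink(d) → b:[1]  free=[.F..........]
after unlink(b) →   free=[............]
after create(c) → c:[0]  free=[F...........]

bitmap = F...........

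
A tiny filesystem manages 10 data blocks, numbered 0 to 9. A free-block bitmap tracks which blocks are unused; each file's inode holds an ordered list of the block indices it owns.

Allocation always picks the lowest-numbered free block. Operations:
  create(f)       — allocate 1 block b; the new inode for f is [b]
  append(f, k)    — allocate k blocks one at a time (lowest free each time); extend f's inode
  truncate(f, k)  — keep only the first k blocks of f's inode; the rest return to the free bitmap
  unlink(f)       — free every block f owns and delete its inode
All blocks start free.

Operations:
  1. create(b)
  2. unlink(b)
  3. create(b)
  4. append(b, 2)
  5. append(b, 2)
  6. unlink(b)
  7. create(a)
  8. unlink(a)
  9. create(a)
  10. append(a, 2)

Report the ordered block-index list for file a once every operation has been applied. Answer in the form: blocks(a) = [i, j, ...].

blocks(a) = [0, 1, 2]

[1] create(b) — b=0 (map F.........)
[2] unlink(b) —  (map ..........)
[3] create(b) — b=0 (map F.........)
[4] append(b, 2) — b=0,1,2 (map FFF.......)
[5] append(b, 2) — b=0,1,2,3,4 (map FFFFF.....)
[6] unlink(b) —  (map ..........)
[7] create(a) — a=0 (map F.........)
[8] unlink(a) —  (map ..........)
[9] create(a) — a=0 (map F.........)
[10] append(a, 2) — a=0,1,2 (map FFF.......)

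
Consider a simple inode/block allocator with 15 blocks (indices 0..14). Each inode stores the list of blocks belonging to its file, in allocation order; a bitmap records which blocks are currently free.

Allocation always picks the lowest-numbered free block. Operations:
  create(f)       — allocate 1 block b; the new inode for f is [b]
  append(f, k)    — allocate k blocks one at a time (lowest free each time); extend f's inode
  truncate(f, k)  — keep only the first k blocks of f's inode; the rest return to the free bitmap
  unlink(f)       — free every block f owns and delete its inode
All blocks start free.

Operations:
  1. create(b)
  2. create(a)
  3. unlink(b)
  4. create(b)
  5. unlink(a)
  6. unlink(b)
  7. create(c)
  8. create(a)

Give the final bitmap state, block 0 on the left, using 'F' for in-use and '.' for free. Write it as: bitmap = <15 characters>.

bitmap = FF.............

[1] create(b) — b=0 (map F..............)
[2] create(a) — a=1 b=0 (map FF.............)
[3] unlink(b) — a=1 (map .F.............)
[4] create(b) — a=1 b=0 (map FF.............)
[5] unlink(a) — b=0 (map F..............)
[6] unlink(b) —  (map ...............)
[7] create(c) — c=0 (map F..............)
[8] create(a) — a=1 c=0 (map FF.............)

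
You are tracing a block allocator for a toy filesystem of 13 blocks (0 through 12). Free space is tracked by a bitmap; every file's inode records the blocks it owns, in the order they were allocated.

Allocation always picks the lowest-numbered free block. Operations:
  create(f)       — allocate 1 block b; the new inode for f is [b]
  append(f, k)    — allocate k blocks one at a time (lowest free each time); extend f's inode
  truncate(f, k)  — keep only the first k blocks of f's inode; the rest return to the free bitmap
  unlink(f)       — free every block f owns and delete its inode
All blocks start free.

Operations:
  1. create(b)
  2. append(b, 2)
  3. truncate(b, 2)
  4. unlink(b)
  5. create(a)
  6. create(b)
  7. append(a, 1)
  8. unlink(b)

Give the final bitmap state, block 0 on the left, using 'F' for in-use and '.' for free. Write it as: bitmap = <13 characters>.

[1] create(b) — b=0 (map F............)
[2] append(b, 2) — b=0,1,2 (map FFF..........)
[3] truncate(b, 2) — b=0,1 (map FF...........)
[4] unlink(b) —  (map .............)
[5] create(a) — a=0 (map F............)
[6] create(b) — a=0 b=1 (map FF...........)
[7] append(a, 1) — a=0,2 b=1 (map FFF..........)
[8] unlink(b) — a=0,2 (map F.F..........)

bitmap = F.F..........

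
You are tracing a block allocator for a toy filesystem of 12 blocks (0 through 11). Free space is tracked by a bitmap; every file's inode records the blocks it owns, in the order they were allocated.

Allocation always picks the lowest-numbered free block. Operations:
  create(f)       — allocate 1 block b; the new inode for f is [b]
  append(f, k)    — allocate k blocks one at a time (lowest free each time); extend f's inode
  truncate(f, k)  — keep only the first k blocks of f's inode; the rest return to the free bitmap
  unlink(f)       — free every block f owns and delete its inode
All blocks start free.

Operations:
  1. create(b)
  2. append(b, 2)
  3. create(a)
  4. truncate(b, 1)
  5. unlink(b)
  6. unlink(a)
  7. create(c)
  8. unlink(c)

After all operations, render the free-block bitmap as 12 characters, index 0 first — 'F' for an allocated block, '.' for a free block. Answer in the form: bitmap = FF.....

bitmap = ............

create(b): bitmap=F........... | b=[0]
append(b, 2): bitmap=FFF......... | b=[0, 1, 2]
create(a): bitmap=FFFF........ | a=[3] b=[0, 1, 2]
truncate(b, 1): bitmap=F..F........ | a=[3] b=[0]
unlink(b): bitmap=...F........ | a=[3]
unlink(a): bitmap=............ | 
create(c): bitmap=F........... | c=[0]
unlink(c): bitmap=............ | 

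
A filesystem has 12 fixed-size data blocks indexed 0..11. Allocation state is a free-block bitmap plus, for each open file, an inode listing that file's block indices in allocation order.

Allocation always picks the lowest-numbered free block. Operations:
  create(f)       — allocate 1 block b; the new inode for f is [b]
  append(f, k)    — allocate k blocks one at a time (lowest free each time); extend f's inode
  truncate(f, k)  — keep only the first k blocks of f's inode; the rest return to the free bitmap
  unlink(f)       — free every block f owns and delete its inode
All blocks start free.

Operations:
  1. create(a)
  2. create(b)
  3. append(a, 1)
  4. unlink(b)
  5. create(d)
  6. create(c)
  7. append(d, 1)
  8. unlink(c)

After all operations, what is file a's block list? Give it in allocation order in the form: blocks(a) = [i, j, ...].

blocks(a) = [0, 2]

  1. create(a)  ⇒  F...........  {a→[0]}
  2. create(b)  ⇒  FF..........  {a→[0]; b→[1]}
  3. append(a, 1)  ⇒  FFF.........  {a→[0, 2]; b→[1]}
  4. unlink(b)  ⇒  F.F.........  {a→[0, 2]}
  5. create(d)  ⇒  FFF.........  {a→[0, 2]; d→[1]}
  6. create(c)  ⇒  FFFF........  {a→[0, 2]; c→[3]; d→[1]}
  7. append(d, 1)  ⇒  FFFFF.......  {a→[0, 2]; c→[3]; d→[1, 4]}
  8. unlink(c)  ⇒  FFF.F.......  {a→[0, 2]; d→[1, 4]}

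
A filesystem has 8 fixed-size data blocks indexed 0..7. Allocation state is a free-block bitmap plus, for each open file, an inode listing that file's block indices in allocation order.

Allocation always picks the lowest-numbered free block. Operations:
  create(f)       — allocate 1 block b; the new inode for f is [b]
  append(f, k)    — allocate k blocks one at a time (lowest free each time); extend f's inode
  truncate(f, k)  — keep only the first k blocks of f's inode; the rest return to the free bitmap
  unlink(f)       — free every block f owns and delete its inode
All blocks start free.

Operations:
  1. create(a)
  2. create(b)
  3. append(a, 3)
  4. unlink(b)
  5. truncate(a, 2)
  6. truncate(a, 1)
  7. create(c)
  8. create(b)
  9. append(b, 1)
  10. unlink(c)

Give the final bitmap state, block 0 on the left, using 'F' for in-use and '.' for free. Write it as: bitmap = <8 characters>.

[1] create(a) — a=0 (map F.......)
[2] create(b) — a=0 b=1 (map FF......)
[3] append(a, 3) — a=0,2,3,4 b=1 (map FFFFF...)
[4] unlink(b) — a=0,2,3,4 (map F.FFF...)
[5] truncate(a, 2) — a=0,2 (map F.F.....)
[6] truncate(a, 1) — a=0 (map F.......)
[7] create(c) — a=0 c=1 (map FF......)
[8] create(b) — a=0 b=2 c=1 (map FFF.....)
[9] append(b, 1) — a=0 b=2,3 c=1 (map FFFF....)
[10] unlink(c) — a=0 b=2,3 (map F.FF....)

bitmap = F.FF....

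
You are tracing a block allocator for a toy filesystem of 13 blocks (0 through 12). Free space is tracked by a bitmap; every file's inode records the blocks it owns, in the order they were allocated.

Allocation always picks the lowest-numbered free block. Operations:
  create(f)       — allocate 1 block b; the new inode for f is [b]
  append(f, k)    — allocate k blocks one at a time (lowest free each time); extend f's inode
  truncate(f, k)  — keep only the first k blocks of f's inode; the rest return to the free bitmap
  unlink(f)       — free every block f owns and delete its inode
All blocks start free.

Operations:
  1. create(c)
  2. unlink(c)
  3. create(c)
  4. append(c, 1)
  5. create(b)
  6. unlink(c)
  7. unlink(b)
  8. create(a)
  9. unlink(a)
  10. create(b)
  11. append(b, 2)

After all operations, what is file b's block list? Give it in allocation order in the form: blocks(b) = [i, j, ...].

after create(c) → c:[0]  free=[F............]
after unlink(c) →   free=[.............]
after create(c) → c:[0]  free=[F............]
after append(c, 1) → c:[0, 1]  free=[FF...........]
after create(b) → b:[2], c:[0, 1]  free=[FFF..........]
after unlink(c) → b:[2]  free=[..F..........]
after unlink(b) →   free=[.............]
after create(a) → a:[0]  free=[F............]
after unlink(a) →   free=[.............]
after create(b) → b:[0]  free=[F............]
after append(b, 2) → b:[0, 1, 2]  free=[FFF..........]

blocks(b) = [0, 1, 2]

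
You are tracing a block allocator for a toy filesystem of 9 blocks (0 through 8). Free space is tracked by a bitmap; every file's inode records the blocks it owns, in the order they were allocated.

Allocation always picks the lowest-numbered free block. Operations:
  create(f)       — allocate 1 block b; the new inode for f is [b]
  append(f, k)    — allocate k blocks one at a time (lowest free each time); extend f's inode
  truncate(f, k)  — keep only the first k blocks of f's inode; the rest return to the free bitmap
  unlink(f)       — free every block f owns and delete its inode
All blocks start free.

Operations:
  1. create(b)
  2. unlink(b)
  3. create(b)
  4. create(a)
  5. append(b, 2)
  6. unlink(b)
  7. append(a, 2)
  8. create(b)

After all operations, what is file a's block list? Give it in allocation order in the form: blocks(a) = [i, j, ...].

after create(b) → b:[0]  free=[F........]
after unlink(b) →   free=[.........]
after create(b) → b:[0]  free=[F........]
after create(a) → a:[1], b:[0]  free=[FF.......]
after append(b, 2) → a:[1], b:[0, 2, 3]  free=[FFFF.....]
after unlink(b) → a:[1]  free=[.F.......]
after append(a, 2) → a:[1, 0, 2]  free=[FFF......]
after create(b) → a:[1, 0, 2], b:[3]  free=[FFFF.....]

blocks(a) = [1, 0, 2]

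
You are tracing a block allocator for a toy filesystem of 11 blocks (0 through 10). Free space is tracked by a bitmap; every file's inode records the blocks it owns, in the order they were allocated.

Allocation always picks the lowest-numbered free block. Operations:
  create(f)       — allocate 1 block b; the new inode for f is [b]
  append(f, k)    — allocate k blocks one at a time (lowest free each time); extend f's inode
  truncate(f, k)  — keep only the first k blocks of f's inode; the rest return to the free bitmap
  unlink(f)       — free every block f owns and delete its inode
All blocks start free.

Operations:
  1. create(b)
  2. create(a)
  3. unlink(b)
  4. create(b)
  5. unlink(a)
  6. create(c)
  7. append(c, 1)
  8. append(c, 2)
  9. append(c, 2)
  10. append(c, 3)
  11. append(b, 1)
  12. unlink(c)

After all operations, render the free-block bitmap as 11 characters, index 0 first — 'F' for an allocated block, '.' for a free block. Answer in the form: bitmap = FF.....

bitmap = F.........F

  1. create(b)  ⇒  F..........  {b→[0]}
  2. create(a)  ⇒  FF.........  {a→[1]; b→[0]}
  3. unlink(b)  ⇒  .F.........  {a→[1]}
  4. create(b)  ⇒  FF.........  {a→[1]; b→[0]}
  5. unlink(a)  ⇒  F..........  {b→[0]}
  6. create(c)  ⇒  FF.........  {b→[0]; c→[1]}
  7. append(c, 1)  ⇒  FFF........  {b→[0]; c→[1, 2]}
  8. append(c, 2)  ⇒  FFFFF......  {b→[0]; c→[1, 2, 3, 4]}
  9. append(c, 2)  ⇒  FFFFFFF....  {b→[0]; c→[1, 2, 3, 4, 5, 6]}
  10. append(c, 3)  ⇒  FFFFFFFFFF.  {b→[0]; c→[1, 2, 3, 4, 5, 6, 7, 8, 9]}
  11. append(b, 1)  ⇒  FFFFFFFFFFF  {b→[0, 10]; c→[1, 2, 3, 4, 5, 6, 7, 8, 9]}
  12. unlink(c)  ⇒  F.........F  {b→[0, 10]}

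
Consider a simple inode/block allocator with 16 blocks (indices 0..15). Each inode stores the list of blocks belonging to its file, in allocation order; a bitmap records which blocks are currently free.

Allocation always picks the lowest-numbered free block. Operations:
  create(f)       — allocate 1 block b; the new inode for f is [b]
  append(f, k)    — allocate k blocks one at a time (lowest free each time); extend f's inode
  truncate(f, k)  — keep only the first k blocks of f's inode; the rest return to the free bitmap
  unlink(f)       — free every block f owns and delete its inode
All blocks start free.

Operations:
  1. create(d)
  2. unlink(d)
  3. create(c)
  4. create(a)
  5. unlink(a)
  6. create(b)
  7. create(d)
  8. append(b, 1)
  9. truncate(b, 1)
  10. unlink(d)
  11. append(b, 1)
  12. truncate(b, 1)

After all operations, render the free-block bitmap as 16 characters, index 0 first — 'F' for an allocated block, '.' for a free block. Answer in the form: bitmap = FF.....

  1. create(d)  ⇒  F...............  {d→[0]}
  2. unlink(d)  ⇒  ................  {}
  3. create(c)  ⇒  F...............  {c→[0]}
  4. create(a)  ⇒  FF..............  {a→[1]; c→[0]}
  5. unlink(a)  ⇒  F...............  {c→[0]}
  6. create(b)  ⇒  FF..............  {b→[1]; c→[0]}
  7. create(d)  ⇒  FFF.............  {b→[1]; c→[0]; d→[2]}
  8. append(b, 1)  ⇒  FFFF............  {b→[1, 3]; c→[0]; d→[2]}
  9. truncate(b, 1)  ⇒  FFF.............  {b→[1]; c→[0]; d→[2]}
  10. unlink(d)  ⇒  FF..............  {b→[1]; c→[0]}
  11. append(b, 1)  ⇒  FFF.............  {b→[1, 2]; c→[0]}
  12. truncate(b, 1)  ⇒  FF..............  {b→[1]; c→[0]}

bitmap = FF..............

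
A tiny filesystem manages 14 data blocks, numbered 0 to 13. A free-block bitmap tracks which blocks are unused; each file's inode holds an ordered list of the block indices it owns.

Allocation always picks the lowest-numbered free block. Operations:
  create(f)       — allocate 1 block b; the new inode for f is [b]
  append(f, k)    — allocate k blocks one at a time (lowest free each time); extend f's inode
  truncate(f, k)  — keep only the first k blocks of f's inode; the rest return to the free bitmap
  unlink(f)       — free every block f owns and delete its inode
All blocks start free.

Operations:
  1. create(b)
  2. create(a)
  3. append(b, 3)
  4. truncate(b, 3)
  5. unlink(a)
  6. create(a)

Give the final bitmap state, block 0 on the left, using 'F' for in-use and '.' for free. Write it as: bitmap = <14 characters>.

[1] create(b) — b=0 (map F.............)
[2] create(a) — a=1 b=0 (map FF............)
[3] append(b, 3) — a=1 b=0,2,3,4 (map FFFFF.........)
[4] truncate(b, 3) — a=1 b=0,2,3 (map FFFF..........)
[5] unlink(a) — b=0,2,3 (map F.FF..........)
[6] create(a) — a=1 b=0,2,3 (map FFFF..........)

bitmap = FFFF..........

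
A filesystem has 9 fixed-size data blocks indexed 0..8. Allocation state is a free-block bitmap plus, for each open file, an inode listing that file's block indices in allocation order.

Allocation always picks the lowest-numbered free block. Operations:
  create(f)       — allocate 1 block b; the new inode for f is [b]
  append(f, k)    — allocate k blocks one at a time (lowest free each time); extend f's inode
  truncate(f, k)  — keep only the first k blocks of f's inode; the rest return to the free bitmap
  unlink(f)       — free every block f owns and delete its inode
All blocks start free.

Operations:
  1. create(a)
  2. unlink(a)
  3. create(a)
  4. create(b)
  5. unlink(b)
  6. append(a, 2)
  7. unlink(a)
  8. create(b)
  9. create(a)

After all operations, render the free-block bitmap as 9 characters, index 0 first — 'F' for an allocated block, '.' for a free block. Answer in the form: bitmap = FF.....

create(a): bitmap=F........ | a=[0]
unlink(a): bitmap=......... | 
create(a): bitmap=F........ | a=[0]
create(b): bitmap=FF....... | a=[0] b=[1]
unlink(b): bitmap=F........ | a=[0]
append(a, 2): bitmap=FFF...... | a=[0, 1, 2]
unlink(a): bitmap=......... | 
create(b): bitmap=F........ | b=[0]
create(a): bitmap=FF....... | a=[1] b=[0]

bitmap = FF.......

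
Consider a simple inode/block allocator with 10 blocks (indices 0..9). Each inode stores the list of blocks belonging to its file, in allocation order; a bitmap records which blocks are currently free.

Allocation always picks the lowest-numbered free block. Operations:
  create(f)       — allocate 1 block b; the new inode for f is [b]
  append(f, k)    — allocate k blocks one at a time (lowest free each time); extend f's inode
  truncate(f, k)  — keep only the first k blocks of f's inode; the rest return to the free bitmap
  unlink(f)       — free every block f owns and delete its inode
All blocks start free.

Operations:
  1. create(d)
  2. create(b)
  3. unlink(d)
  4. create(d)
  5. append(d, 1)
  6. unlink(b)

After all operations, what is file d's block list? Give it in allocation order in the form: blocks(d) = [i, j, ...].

blocks(d) = [0, 2]

create(d): bitmap=F......... | d=[0]
create(b): bitmap=FF........ | b=[1] d=[0]
unlink(d): bitmap=.F........ | b=[1]
create(d): bitmap=FF........ | b=[1] d=[0]
append(d, 1): bitmap=FFF....... | b=[1] d=[0, 2]
unlink(b): bitmap=F.F....... | d=[0, 2]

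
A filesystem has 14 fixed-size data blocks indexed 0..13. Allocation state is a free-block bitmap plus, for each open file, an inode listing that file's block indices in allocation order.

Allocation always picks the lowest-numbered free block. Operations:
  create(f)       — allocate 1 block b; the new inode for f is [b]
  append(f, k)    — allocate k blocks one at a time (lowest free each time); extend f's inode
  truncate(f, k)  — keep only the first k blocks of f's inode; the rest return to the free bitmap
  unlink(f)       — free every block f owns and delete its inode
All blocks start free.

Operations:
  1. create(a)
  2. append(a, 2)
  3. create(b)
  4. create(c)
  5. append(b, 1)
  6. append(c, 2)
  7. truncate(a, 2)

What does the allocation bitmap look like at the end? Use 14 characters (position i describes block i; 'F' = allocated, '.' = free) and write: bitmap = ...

create(a): bitmap=F............. | a=[0]
append(a, 2): bitmap=FFF........... | a=[0, 1, 2]
create(b): bitmap=FFFF.......... | a=[0, 1, 2] b=[3]
create(c): bitmap=FFFFF......... | a=[0, 1, 2] b=[3] c=[4]
append(b, 1): bitmap=FFFFFF........ | a=[0, 1, 2] b=[3, 5] c=[4]
append(c, 2): bitmap=FFFFFFFF...... | a=[0, 1, 2] b=[3, 5] c=[4, 6, 7]
truncate(a, 2): bitmap=FF.FFFFF...... | a=[0, 1] b=[3, 5] c=[4, 6, 7]

bitmap = FF.FFFFF......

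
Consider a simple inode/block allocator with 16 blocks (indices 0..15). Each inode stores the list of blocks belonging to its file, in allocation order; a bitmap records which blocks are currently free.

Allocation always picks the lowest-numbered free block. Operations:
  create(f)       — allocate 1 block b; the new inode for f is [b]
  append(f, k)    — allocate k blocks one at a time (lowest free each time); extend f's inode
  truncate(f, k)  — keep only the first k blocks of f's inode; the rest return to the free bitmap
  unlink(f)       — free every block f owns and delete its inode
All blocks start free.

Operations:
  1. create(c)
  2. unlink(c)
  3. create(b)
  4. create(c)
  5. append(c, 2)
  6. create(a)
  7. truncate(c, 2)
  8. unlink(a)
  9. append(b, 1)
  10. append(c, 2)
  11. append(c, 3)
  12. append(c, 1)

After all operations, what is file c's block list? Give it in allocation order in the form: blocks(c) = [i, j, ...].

create(c): bitmap=F............... | c=[0]
unlink(c): bitmap=................ | 
create(b): bitmap=F............... | b=[0]
create(c): bitmap=FF.............. | b=[0] c=[1]
append(c, 2): bitmap=FFFF............ | b=[0] c=[1, 2, 3]
create(a): bitmap=FFFFF........... | a=[4] b=[0] c=[1, 2, 3]
truncate(c, 2): bitmap=FFF.F........... | a=[4] b=[0] c=[1, 2]
unlink(a): bitmap=FFF............. | b=[0] c=[1, 2]
append(b, 1): bitmap=FFFF............ | b=[0, 3] c=[1, 2]
append(c, 2): bitmap=FFFFFF.......... | b=[0, 3] c=[1, 2, 4, 5]
append(c, 3): bitmap=FFFFFFFFF....... | b=[0, 3] c=[1, 2, 4, 5, 6, 7, 8]
append(c, 1): bitmap=FFFFFFFFFF...... | b=[0, 3] c=[1, 2, 4, 5, 6, 7, 8, 9]

blocks(c) = [1, 2, 4, 5, 6, 7, 8, 9]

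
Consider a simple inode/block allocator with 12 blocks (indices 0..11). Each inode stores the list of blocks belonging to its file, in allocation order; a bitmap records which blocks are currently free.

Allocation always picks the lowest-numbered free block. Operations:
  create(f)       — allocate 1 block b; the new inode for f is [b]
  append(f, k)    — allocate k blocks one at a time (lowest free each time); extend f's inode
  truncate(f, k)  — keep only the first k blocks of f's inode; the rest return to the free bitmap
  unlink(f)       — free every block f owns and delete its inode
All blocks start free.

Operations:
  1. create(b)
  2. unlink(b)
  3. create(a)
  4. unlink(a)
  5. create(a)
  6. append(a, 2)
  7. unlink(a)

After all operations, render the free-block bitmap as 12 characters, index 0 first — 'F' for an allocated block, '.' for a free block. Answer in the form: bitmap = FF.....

bitmap = ............

after create(b) → b:[0]  free=[F...........]
after unlink(b) →   free=[............]
after create(a) → a:[0]  free=[F...........]
after unlink(a) →   free=[............]
after create(a) → a:[0]  free=[F...........]
after append(a, 2) → a:[0, 1, 2]  free=[FFF.........]
after unlink(a) →   free=[............]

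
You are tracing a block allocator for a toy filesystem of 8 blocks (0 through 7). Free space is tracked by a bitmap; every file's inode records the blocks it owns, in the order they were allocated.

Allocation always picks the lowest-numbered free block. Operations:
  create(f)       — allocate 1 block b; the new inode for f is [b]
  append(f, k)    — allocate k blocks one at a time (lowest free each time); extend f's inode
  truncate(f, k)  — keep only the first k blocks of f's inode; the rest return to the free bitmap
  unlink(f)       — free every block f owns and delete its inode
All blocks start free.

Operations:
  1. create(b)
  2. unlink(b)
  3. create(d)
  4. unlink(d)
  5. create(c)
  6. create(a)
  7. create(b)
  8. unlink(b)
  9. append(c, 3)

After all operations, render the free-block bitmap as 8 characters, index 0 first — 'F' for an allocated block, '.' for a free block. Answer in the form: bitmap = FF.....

after create(b) → b:[0]  free=[F.......]
after unlink(b) →   free=[........]
after create(d) → d:[0]  free=[F.......]
after unlink(d) →   free=[........]
after create(c) → c:[0]  free=[F.......]
after create(a) → a:[1], c:[0]  free=[FF......]
after create(b) → a:[1], b:[2], c:[0]  free=[FFF.....]
after unlink(b) → a:[1], c:[0]  free=[FF......]
after append(c, 3) → a:[1], c:[0, 2, 3, 4]  free=[FFFFF...]

bitmap = FFFFF...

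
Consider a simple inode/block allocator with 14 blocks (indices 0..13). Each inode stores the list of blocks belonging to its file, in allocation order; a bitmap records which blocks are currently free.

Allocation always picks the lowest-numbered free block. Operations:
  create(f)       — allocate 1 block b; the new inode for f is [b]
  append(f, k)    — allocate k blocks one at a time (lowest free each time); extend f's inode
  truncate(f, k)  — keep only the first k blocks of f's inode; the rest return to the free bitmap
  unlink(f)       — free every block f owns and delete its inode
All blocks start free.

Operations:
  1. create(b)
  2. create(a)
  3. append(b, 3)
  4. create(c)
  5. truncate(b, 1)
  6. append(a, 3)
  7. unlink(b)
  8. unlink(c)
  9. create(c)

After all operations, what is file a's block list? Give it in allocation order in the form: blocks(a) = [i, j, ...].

blocks(a) = [1, 2, 3, 4]

  1. create(b)  ⇒  F.............  {b→[0]}
  2. create(a)  ⇒  FF............  {a→[1]; b→[0]}
  3. append(b, 3)  ⇒  FFFFF.........  {a→[1]; b→[0, 2, 3, 4]}
  4. create(c)  ⇒  FFFFFF........  {a→[1]; b→[0, 2, 3, 4]; c→[5]}
  5. truncate(b, 1)  ⇒  FF...F........  {a→[1]; b→[0]; c→[5]}
  6. append(a, 3)  ⇒  FFFFFF........  {a→[1, 2, 3, 4]; b→[0]; c→[5]}
  7. unlink(b)  ⇒  .FFFFF........  {a→[1, 2, 3, 4]; c→[5]}
  8. unlink(c)  ⇒  .FFFF.........  {a→[1, 2, 3, 4]}
  9. create(c)  ⇒  FFFFF.........  {a→[1, 2, 3, 4]; c→[0]}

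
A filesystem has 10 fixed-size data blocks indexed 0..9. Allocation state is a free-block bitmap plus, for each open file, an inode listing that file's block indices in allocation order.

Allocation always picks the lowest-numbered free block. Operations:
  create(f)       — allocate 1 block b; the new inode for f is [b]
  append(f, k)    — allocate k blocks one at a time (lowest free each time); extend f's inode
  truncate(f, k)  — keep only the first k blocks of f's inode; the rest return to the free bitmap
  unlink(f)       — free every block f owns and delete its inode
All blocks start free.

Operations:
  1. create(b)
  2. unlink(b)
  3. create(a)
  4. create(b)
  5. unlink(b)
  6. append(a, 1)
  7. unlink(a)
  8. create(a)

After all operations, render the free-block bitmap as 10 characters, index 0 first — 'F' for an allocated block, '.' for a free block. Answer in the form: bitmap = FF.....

bitmap = F.........

  1. create(b)  ⇒  F.........  {b→[0]}
  2. unlink(b)  ⇒  ..........  {}
  3. create(a)  ⇒  F.........  {a→[0]}
  4. create(b)  ⇒  FF........  {a→[0]; b→[1]}
  5. unlink(b)  ⇒  F.........  {a→[0]}
  6. append(a, 1)  ⇒  FF........  {a→[0, 1]}
  7. unlink(a)  ⇒  ..........  {}
  8. create(a)  ⇒  F.........  {a→[0]}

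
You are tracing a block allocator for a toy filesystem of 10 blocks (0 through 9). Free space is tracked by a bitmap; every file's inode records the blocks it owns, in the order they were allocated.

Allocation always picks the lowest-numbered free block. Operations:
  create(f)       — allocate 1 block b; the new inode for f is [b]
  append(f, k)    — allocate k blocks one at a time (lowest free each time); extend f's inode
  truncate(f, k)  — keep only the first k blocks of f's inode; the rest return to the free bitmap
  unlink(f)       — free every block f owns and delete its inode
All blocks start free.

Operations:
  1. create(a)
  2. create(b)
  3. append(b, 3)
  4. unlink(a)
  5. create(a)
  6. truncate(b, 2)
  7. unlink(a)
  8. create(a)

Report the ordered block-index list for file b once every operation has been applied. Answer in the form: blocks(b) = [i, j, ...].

after create(a) → a:[0]  free=[F.........]
after create(b) → a:[0], b:[1]  free=[FF........]
after append(b, 3) → a:[0], b:[1, 2, 3, 4]  free=[FFFFF.....]
after unlink(a) → b:[1, 2, 3, 4]  free=[.FFFF.....]
after create(a) → a:[0], b:[1, 2, 3, 4]  free=[FFFFF.....]
after truncate(b, 2) → a:[0], b:[1, 2]  free=[FFF.......]
after unlink(a) → b:[1, 2]  free=[.FF.......]
after create(a) → a:[0], b:[1, 2]  free=[FFF.......]

blocks(b) = [1, 2]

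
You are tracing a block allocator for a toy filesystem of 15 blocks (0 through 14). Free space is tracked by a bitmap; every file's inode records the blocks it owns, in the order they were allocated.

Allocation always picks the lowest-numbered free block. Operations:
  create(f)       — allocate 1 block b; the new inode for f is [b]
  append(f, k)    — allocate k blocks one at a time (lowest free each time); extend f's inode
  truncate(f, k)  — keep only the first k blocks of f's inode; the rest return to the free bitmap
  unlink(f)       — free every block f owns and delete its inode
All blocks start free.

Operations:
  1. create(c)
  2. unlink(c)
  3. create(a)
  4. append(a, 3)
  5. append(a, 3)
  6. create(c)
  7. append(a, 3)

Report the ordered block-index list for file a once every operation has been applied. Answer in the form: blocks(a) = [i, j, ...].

[1] create(c) — c=0 (map F..............)
[2] unlink(c) —  (map ...............)
[3] create(a) — a=0 (map F..............)
[4] append(a, 3) — a=0,1,2,3 (map FFFF...........)
[5] append(a, 3) — a=0,1,2,3,4,5,6 (map FFFFFFF........)
[6] create(c) — a=0,1,2,3,4,5,6 c=7 (map FFFFFFFF.......)
[7] append(a, 3) — a=0,1,2,3,4,5,6,8,9,10 c=7 (map FFFFFFFFFFF....)

blocks(a) = [0, 1, 2, 3, 4, 5, 6, 8, 9, 10]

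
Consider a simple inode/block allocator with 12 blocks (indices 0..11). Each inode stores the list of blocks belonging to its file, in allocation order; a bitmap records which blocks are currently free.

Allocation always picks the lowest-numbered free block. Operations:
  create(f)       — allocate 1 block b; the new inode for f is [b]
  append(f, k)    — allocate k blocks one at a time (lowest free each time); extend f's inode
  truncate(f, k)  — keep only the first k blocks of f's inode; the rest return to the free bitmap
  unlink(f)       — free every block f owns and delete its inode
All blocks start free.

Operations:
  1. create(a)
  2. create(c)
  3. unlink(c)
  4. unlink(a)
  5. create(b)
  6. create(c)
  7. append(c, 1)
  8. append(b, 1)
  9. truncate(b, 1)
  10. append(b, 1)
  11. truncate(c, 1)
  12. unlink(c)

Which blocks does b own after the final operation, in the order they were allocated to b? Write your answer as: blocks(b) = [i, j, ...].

  1. create(a)  ⇒  F...........  {a→[0]}
  2. create(c)  ⇒  FF..........  {a→[0]; c→[1]}
  3. unlink(c)  ⇒  F...........  {a→[0]}
  4. unlink(a)  ⇒  ............  {}
  5. create(b)  ⇒  F...........  {b→[0]}
  6. create(c)  ⇒  FF..........  {b→[0]; c→[1]}
  7. append(c, 1)  ⇒  FFF.........  {b→[0]; c→[1, 2]}
  8. append(b, 1)  ⇒  FFFF........  {b→[0, 3]; c→[1, 2]}
  9. truncate(b, 1)  ⇒  FFF.........  {b→[0]; c→[1, 2]}
  10. append(b, 1)  ⇒  FFFF........  {b→[0, 3]; c→[1, 2]}
  11. truncate(c, 1)  ⇒  FF.F........  {b→[0, 3]; c→[1]}
  12. unlink(c)  ⇒  F..F........  {b→[0, 3]}

blocks(b) = [0, 3]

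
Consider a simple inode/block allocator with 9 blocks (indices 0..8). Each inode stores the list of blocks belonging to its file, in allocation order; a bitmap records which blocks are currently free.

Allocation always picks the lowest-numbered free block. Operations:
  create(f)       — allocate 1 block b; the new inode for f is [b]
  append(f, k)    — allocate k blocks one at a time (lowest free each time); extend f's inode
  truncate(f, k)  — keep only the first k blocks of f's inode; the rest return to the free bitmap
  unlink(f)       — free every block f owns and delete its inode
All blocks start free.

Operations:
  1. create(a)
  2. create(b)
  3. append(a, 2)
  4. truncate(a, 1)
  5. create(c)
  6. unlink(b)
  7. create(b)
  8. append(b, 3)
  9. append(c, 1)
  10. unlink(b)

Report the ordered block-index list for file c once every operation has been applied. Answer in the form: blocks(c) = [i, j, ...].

blocks(c) = [2, 6]

after create(a) → a:[0]  free=[F........]
after create(b) → a:[0], b:[1]  free=[FF.......]
after append(a, 2) → a:[0, 2, 3], b:[1]  free=[FFFF.....]
after truncate(a, 1) → a:[0], b:[1]  free=[FF.......]
after create(c) → a:[0], b:[1], c:[2]  free=[FFF......]
after unlink(b) → a:[0], c:[2]  free=[F.F......]
after create(b) → a:[0], b:[1], c:[2]  free=[FFF......]
after append(b, 3) → a:[0], b:[1, 3, 4, 5], c:[2]  free=[FFFFFF...]
after append(c, 1) → a:[0], b:[1, 3, 4, 5], c:[2, 6]  free=[FFFFFFF..]
after unlink(b) → a:[0], c:[2, 6]  free=[F.F...F..]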